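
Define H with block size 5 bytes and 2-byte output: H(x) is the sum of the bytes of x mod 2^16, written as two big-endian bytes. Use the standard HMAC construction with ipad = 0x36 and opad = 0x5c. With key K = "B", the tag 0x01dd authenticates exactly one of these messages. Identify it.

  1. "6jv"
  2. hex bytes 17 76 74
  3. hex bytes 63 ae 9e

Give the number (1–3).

2

Key "B" = 42 is 1 byte ≤ B = 5; zero-pad to 5 bytes: K' = 42 00 00 00 00.
K' ⊕ ipad = 74 36 36 36 36; K' ⊕ opad = 1e 5c 5c 5c 5c.
m1: inner = H(74 36 36 36 36 36 6a 76) = 02 62; tag = H(1e 5c 5c 5c 5c 02 62) = 01f2
m2: inner = H(74 36 36 36 36 17 76 74) = 02 4d; tag = H(1e 5c 5c 5c 5c 02 4d) = 01dd ← matches
m3: inner = H(74 36 36 36 36 63 ae 9e) = 02 fb; tag = H(1e 5c 5c 5c 5c 02 fb) = 028b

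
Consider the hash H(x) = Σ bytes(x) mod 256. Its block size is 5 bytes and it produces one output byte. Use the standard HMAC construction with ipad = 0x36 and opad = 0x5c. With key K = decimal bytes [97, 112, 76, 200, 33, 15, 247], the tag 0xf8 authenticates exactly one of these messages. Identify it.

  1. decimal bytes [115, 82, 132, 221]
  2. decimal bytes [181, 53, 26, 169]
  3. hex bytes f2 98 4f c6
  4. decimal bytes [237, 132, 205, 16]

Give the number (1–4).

1

Key decimal bytes [97, 112, 76, 200, 33, 15, 247] = 61 70 4c c8 21 0f f7 is 7 bytes > B = 5, so hash it first: H(key) = 0c, then zero-pad to 5 bytes: K' = 0c 00 00 00 00.
K' ⊕ ipad = 3a 36 36 36 36; K' ⊕ opad = 50 5c 5c 5c 5c.
m1: inner = H(3a 36 36 36 36 73 52 84 dd) = 38; tag = H(50 5c 5c 5c 5c 38) = f8 ← matches
m2: inner = H(3a 36 36 36 36 b5 35 1a a9) = bf; tag = H(50 5c 5c 5c 5c bf) = 7f
m3: inner = H(3a 36 36 36 36 f2 98 4f c6) = b1; tag = H(50 5c 5c 5c 5c b1) = 71
m4: inner = H(3a 36 36 36 36 ed 84 cd 10) = 60; tag = H(50 5c 5c 5c 5c 60) = 20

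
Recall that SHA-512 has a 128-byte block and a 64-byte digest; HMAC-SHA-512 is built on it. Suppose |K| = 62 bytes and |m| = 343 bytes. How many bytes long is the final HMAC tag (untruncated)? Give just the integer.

The tag is one SHA-512 digest: 64 bytes.

64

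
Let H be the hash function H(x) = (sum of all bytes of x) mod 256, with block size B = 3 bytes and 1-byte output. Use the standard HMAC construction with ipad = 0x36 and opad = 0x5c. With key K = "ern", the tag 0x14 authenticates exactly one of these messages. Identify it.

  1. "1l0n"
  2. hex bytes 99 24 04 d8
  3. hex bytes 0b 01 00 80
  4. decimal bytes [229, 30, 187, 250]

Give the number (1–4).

3

Key "ern" = 65 72 6e is exactly B = 3 bytes: K' = 65 72 6e.
K' ⊕ ipad = 53 44 58; K' ⊕ opad = 39 2e 32.
m1: inner = H(53 44 58 31 6c 30 6e) = 2a; tag = H(39 2e 32 2a) = c3
m2: inner = H(53 44 58 99 24 04 d8) = 88; tag = H(39 2e 32 88) = 21
m3: inner = H(53 44 58 0b 01 00 80) = 7b; tag = H(39 2e 32 7b) = 14 ← matches
m4: inner = H(53 44 58 e5 1e bb fa) = a7; tag = H(39 2e 32 a7) = 40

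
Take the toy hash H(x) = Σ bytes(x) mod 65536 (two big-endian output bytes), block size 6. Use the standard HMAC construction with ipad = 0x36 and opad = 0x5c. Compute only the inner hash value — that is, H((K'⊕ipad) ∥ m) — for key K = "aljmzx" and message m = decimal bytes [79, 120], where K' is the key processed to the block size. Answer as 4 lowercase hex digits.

Key "aljmzx" = 61 6c 6a 6d 7a 78 is exactly B = 6 bytes: K' = 61 6c 6a 6d 7a 78.
K' ⊕ ipad = 57 5a 5c 5b 4c 4e.
Inner input = 57 5a 5c 5b 4c 4e ∥ 4f 78.
Inner hash: sum = 87+90+92+91+76+78+79+120 = 713 → 02 c9.

02c9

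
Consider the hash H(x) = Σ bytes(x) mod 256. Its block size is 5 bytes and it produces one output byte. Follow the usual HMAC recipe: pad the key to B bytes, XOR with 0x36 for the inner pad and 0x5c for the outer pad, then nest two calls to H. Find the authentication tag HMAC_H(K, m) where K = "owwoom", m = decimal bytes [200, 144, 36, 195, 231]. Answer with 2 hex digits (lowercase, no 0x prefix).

00

Key "owwoom" = 6f 77 77 6f 6f 6d is 6 bytes > B = 5, so hash it first: H(key) = a8, then zero-pad to 5 bytes: K' = a8 00 00 00 00.
K' ⊕ ipad = 9e 36 36 36 36.  K' ⊕ opad = f4 5c 5c 5c 5c.
Inner input = (K'⊕ipad) ∥ m = 9e 36 36 36 36 ∥ c8 90 24 c3 e7.
Inner hash: sum = 158+54+54+54+54+200+144+36+195+231 = 1180; mod 256 = 156 → 9c.
Outer input = (K'⊕opad) ∥ inner = f4 5c 5c 5c 5c ∥ 9c.
Outer hash (tag): sum = 244+92+92+92+92+156 = 768; mod 256 = 0 → 00.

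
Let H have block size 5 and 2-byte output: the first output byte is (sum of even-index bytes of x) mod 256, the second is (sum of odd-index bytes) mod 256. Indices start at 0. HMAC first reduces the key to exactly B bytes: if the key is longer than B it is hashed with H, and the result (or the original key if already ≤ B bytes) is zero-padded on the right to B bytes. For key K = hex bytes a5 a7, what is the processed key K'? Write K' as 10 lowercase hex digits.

a5a7000000

Key hex bytes a5 a7 is 2 bytes ≤ B = 5; zero-pad to 5 bytes: K' = a5 a7 00 00 00.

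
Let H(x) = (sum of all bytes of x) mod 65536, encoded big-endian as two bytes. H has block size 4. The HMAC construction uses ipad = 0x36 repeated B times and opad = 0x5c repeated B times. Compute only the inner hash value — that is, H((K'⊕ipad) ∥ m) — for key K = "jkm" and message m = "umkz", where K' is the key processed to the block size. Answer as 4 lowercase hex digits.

Key "jkm" = 6a 6b 6d is 3 bytes ≤ B = 4; zero-pad to 4 bytes: K' = 6a 6b 6d 00.
K' ⊕ ipad = 5c 5d 5b 36.
Inner input = 5c 5d 5b 36 ∥ 75 6d 6b 7a.
Inner hash: sum = 92+93+91+54+117+109+107+122 = 785 → 03 11.

0311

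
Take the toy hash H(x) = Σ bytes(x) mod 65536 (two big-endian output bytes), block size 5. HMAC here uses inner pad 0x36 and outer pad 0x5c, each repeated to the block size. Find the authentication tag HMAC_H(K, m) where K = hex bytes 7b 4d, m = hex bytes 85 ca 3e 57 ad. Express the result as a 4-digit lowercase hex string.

Key hex bytes 7b 4d is 2 bytes ≤ B = 5; zero-pad to 5 bytes: K' = 7b 4d 00 00 00.
K' ⊕ ipad = 4d 7b 36 36 36.  K' ⊕ opad = 27 11 5c 5c 5c.
Inner input = (K'⊕ipad) ∥ m = 4d 7b 36 36 36 ∥ 85 ca 3e 57 ad.
Inner hash: sum = 77+123+54+54+54+133+202+62+87+173 = 1019 → 03 fb.
Outer input = (K'⊕opad) ∥ inner = 27 11 5c 5c 5c ∥ 03 fb.
Outer hash (tag): sum = 39+17+92+92+92+3+251 = 586 → 02 4a.

024a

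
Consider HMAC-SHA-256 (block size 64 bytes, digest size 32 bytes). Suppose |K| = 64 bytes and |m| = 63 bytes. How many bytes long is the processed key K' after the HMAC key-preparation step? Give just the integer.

64

Key is 64 ≤ 64 bytes, zero-padded: |K'| = 64.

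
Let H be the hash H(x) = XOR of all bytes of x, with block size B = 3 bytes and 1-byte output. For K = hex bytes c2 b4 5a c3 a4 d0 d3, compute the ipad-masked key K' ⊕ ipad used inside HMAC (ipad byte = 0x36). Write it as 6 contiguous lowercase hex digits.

7e3636

Key hex bytes c2 b4 5a c3 a4 d0 d3 is 7 bytes > B = 3, so hash it first: H(key) = 48, then zero-pad to 3 bytes: K' = 48 00 00.
XOR each byte with 0x36: 48⊕36=7e, 00⊕36=36, 00⊕36=36.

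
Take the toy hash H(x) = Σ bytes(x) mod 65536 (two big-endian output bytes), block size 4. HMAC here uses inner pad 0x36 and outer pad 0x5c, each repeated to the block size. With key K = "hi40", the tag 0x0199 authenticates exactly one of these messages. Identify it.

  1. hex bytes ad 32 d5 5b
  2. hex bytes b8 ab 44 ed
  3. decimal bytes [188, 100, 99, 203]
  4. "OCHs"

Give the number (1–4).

2

Key "hi40" = 68 69 34 30 is exactly B = 4 bytes: K' = 68 69 34 30.
K' ⊕ ipad = 5e 5f 02 06; K' ⊕ opad = 34 35 68 6c.
m1: inner = H(5e 5f 02 06 ad 32 d5 5b) = 02 d4; tag = H(34 35 68 6c 02 d4) = 0213
m2: inner = H(5e 5f 02 06 b8 ab 44 ed) = 03 59; tag = H(34 35 68 6c 03 59) = 0199 ← matches
m3: inner = H(5e 5f 02 06 bc 64 63 cb) = 03 13; tag = H(34 35 68 6c 03 13) = 0153
m4: inner = H(5e 5f 02 06 4f 43 48 73) = 02 12; tag = H(34 35 68 6c 02 12) = 0151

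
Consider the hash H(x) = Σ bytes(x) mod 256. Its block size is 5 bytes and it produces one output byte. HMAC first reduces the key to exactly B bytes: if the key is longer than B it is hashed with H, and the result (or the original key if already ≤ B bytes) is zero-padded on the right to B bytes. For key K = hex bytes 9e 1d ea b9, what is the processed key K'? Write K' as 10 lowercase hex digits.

Key hex bytes 9e 1d ea b9 is 4 bytes ≤ B = 5; zero-pad to 5 bytes: K' = 9e 1d ea b9 00.

9e1deab900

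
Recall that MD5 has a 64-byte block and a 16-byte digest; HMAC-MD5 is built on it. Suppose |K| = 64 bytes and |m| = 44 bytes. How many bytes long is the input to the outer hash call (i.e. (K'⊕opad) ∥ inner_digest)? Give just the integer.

80

Key is 64 ≤ 64 bytes, zero-padded: |K'| = 64.
Outer input = (K'⊕opad) ∥ H(inner) → 64 + 16 = 80 bytes.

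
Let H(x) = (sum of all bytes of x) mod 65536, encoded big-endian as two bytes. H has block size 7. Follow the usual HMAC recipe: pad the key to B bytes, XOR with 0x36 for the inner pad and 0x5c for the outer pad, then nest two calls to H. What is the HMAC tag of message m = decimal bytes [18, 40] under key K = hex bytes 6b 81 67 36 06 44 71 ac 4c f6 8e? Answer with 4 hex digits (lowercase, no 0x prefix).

0332

Key hex bytes 6b 81 67 36 06 44 71 ac 4c f6 8e is 11 bytes > B = 7, so hash it first: H(key) = 04 c0, then zero-pad to 7 bytes: K' = 04 c0 00 00 00 00 00.
K' ⊕ ipad = 32 f6 36 36 36 36 36.  K' ⊕ opad = 58 9c 5c 5c 5c 5c 5c.
Inner input = (K'⊕ipad) ∥ m = 32 f6 36 36 36 36 36 ∥ 12 28.
Inner hash: sum = 50+246+54+54+54+54+54+18+40 = 624 → 02 70.
Outer input = (K'⊕opad) ∥ inner = 58 9c 5c 5c 5c 5c 5c ∥ 02 70.
Outer hash (tag): sum = 88+156+92+92+92+92+92+2+112 = 818 → 03 32.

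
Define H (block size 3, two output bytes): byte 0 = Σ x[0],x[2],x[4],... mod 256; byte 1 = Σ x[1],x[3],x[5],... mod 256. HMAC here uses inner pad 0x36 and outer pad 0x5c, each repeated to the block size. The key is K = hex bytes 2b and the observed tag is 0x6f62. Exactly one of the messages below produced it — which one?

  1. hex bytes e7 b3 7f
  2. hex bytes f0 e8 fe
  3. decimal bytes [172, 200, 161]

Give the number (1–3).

Key hex bytes 2b is 1 byte ≤ B = 3; zero-pad to 3 bytes: K' = 2b 00 00.
K' ⊕ ipad = 1d 36 36; K' ⊕ opad = 77 5c 5c.
m1: inner = H(1d 36 36 e7 b3 7f) = 06 9c; tag = H(77 5c 5c 06 9c) = 6f62 ← matches
m2: inner = H(1d 36 36 f0 e8 fe) = 3b 24; tag = H(77 5c 5c 3b 24) = f797
m3: inner = H(1d 36 36 ac c8 a1) = 1b 83; tag = H(77 5c 5c 1b 83) = 5677

1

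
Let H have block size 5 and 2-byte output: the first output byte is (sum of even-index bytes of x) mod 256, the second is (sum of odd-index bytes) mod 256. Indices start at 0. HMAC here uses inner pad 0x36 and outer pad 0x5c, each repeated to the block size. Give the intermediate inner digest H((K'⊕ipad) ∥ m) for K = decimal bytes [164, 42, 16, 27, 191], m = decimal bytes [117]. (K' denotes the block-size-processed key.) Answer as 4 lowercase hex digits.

41be

Key decimal bytes [164, 42, 16, 27, 191] = a4 2a 10 1b bf is exactly B = 5 bytes: K' = a4 2a 10 1b bf.
K' ⊕ ipad = 92 1c 26 2d 89.
Inner input = 92 1c 26 2d 89 ∥ 75.
Inner hash: even-index sum = 321 mod 256 = 65; odd-index sum = 190 mod 256 = 190 → 41 be.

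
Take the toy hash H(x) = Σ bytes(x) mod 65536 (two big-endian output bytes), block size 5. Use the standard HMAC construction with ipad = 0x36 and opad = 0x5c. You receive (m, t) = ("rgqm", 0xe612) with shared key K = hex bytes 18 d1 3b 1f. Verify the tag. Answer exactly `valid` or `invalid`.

invalid

Key hex bytes 18 d1 3b 1f is 4 bytes ≤ B = 5; zero-pad to 5 bytes: K' = 18 d1 3b 1f 00.
K' ⊕ ipad = 2e e7 0d 29 36; K' ⊕ opad = 44 8d 67 43 5c.
Inner hash: sum = 46+231+13+41+54+114+103+113+109 = 824 → 03 38.
Outer hash (recomputed tag): sum = 68+141+103+67+92+3+56 = 530 → 02 12.
Recomputed tag = 0212; claimed = e612 → mismatch.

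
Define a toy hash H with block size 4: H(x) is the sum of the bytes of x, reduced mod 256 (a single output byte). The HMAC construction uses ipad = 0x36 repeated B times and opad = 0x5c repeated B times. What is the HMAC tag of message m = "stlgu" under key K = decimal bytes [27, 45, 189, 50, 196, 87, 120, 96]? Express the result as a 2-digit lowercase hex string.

77

Key decimal bytes [27, 45, 189, 50, 196, 87, 120, 96] = 1b 2d bd 32 c4 57 78 60 is 8 bytes > B = 4, so hash it first: H(key) = 2a, then zero-pad to 4 bytes: K' = 2a 00 00 00.
K' ⊕ ipad = 1c 36 36 36.  K' ⊕ opad = 76 5c 5c 5c.
Inner input = (K'⊕ipad) ∥ m = 1c 36 36 36 ∥ 73 74 6c 67 75.
Inner hash: sum = 28+54+54+54+115+116+108+103+117 = 749; mod 256 = 237 → ed.
Outer input = (K'⊕opad) ∥ inner = 76 5c 5c 5c ∥ ed.
Outer hash (tag): sum = 118+92+92+92+237 = 631; mod 256 = 119 → 77.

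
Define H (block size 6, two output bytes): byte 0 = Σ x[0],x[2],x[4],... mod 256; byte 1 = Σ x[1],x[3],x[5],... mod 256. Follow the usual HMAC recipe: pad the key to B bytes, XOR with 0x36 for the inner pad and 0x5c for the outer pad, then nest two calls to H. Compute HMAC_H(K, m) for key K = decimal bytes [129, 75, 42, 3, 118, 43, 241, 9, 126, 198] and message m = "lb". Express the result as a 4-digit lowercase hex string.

Key decimal bytes [129, 75, 42, 3, 118, 43, 241, 9, 126, 198] = 81 4b 2a 03 76 2b f1 09 7e c6 is 10 bytes > B = 6, so hash it first: H(key) = 90 48, then zero-pad to 6 bytes: K' = 90 48 00 00 00 00.
K' ⊕ ipad = a6 7e 36 36 36 36.  K' ⊕ opad = cc 14 5c 5c 5c 5c.
Inner input = (K'⊕ipad) ∥ m = a6 7e 36 36 36 36 ∥ 6c 62.
Inner hash: even-index sum = 382 mod 256 = 126; odd-index sum = 332 mod 256 = 76 → 7e 4c.
Outer input = (K'⊕opad) ∥ inner = cc 14 5c 5c 5c 5c ∥ 7e 4c.
Outer hash (tag): even-index sum = 514 mod 256 = 2; odd-index sum = 280 mod 256 = 24 → 02 18.

0218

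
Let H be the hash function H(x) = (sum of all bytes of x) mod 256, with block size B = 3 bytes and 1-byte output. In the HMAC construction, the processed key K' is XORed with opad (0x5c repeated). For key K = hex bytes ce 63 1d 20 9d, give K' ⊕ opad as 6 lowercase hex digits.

575c5c

Key hex bytes ce 63 1d 20 9d is 5 bytes > B = 3, so hash it first: H(key) = 0b, then zero-pad to 3 bytes: K' = 0b 00 00.
XOR each byte with 0x5c: 0b⊕5c=57, 00⊕5c=5c, 00⊕5c=5c.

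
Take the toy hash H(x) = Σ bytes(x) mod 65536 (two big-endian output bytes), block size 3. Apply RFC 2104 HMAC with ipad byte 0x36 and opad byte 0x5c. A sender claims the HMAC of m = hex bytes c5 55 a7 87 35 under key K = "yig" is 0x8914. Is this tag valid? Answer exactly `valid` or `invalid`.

invalid

Key "yig" = 79 69 67 is exactly B = 3 bytes: K' = 79 69 67.
K' ⊕ ipad = 4f 5f 51; K' ⊕ opad = 25 35 3b.
Inner hash: sum = 79+95+81+197+85+167+135+53 = 892 → 03 7c.
Outer hash (recomputed tag): sum = 37+53+59+3+124 = 276 → 01 14.
Recomputed tag = 0114; claimed = 8914 → mismatch.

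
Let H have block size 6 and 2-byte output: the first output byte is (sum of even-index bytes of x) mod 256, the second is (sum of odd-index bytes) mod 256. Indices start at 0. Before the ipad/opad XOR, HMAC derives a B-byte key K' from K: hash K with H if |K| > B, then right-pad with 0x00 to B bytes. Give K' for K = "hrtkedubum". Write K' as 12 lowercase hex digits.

2b1000000000

|K| = 10 > B = 6, so first hash the key.
H(K): even-index sum = 555 mod 256 = 43; odd-index sum = 528 mod 256 = 16 → 2b 10.
Zero-pad H(K) = 2b 10 to 6 bytes: K' = 2b 10 00 00 00 00.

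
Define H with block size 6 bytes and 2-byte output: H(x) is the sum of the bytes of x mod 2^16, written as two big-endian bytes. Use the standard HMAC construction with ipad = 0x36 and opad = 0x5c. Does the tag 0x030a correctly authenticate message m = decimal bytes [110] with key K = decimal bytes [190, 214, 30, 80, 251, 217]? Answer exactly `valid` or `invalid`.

Key decimal bytes [190, 214, 30, 80, 251, 217] = be d6 1e 50 fb d9 is exactly B = 6 bytes: K' = be d6 1e 50 fb d9.
K' ⊕ ipad = 88 e0 28 66 cd ef; K' ⊕ opad = e2 8a 42 0c a7 85.
Inner hash: sum = 136+224+40+102+205+239+110 = 1056 → 04 20.
Outer hash (recomputed tag): sum = 226+138+66+12+167+133+4+32 = 778 → 03 0a.
Recomputed tag = 030a; claimed = 030a → match.

valid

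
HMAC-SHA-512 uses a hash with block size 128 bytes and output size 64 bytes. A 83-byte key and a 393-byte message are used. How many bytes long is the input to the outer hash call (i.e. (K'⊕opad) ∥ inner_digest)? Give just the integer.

192

Key is 83 ≤ 128 bytes, zero-padded: |K'| = 128.
Outer input = (K'⊕opad) ∥ H(inner) → 128 + 64 = 192 bytes.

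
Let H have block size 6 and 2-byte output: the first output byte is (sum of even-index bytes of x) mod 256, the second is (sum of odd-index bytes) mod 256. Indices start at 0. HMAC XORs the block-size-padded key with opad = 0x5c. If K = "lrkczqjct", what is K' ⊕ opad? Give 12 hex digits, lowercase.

Key "lrkczqjct" = 6c 72 6b 63 7a 71 6a 63 74 is 9 bytes > B = 6, so hash it first: H(key) = 2f a9, then zero-pad to 6 bytes: K' = 2f a9 00 00 00 00.
XOR each byte with 0x5c: 2f⊕5c=73, a9⊕5c=f5, 00⊕5c=5c, 00⊕5c=5c, 00⊕5c=5c, 00⊕5c=5c.

73f55c5c5c5c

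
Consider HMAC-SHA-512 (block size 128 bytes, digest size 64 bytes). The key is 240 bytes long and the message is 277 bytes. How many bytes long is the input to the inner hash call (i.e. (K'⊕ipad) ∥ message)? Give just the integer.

Key is 240 > 128 bytes, so it is hashed to 64 bytes then zero-padded to 128: |K'| = 128.
Inner input = (K'⊕ipad) ∥ m → 128 + 277 = 405 bytes.

405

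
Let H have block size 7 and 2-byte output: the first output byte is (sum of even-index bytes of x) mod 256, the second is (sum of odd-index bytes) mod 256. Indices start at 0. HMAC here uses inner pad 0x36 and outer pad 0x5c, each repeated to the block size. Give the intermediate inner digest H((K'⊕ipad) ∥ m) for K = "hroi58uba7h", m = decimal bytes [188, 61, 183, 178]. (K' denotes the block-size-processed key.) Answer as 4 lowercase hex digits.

Key "hroi58uba7h" = 68 72 6f 69 35 38 75 62 61 37 68 is 11 bytes > B = 7, so hash it first: H(key) = 4a ac, then zero-pad to 7 bytes: K' = 4a ac 00 00 00 00 00.
K' ⊕ ipad = 7c 9a 36 36 36 36 36.
Inner input = 7c 9a 36 36 36 36 36 ∥ bc 3d b7 b2.
Inner hash: even-index sum = 525 mod 256 = 13; odd-index sum = 633 mod 256 = 121 → 0d 79.

0d79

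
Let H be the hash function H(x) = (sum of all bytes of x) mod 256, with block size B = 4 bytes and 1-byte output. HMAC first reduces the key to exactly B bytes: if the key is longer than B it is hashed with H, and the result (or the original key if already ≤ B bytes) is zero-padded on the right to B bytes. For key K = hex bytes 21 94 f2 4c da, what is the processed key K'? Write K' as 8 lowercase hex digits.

cd000000

|K| = 5 > B = 4, so first hash the key.
H(K): sum = 33+148+242+76+218 = 717; mod 256 = 205 → cd.
Zero-pad H(K) = cd to 4 bytes: K' = cd 00 00 00.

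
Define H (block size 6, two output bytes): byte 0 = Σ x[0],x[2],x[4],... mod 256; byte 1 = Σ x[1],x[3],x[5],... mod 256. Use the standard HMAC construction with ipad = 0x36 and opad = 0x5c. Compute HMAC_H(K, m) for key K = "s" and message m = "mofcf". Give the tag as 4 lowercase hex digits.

Key "s" = 73 is 1 byte ≤ B = 6; zero-pad to 6 bytes: K' = 73 00 00 00 00 00.
K' ⊕ ipad = 45 36 36 36 36 36.  K' ⊕ opad = 2f 5c 5c 5c 5c 5c.
Inner input = (K'⊕ipad) ∥ m = 45 36 36 36 36 36 ∥ 6d 6f 66 63 66.
Inner hash: even-index sum = 490 mod 256 = 234; odd-index sum = 372 mod 256 = 116 → ea 74.
Outer input = (K'⊕opad) ∥ inner = 2f 5c 5c 5c 5c 5c ∥ ea 74.
Outer hash (tag): even-index sum = 465 mod 256 = 209; odd-index sum = 392 mod 256 = 136 → d1 88.

d188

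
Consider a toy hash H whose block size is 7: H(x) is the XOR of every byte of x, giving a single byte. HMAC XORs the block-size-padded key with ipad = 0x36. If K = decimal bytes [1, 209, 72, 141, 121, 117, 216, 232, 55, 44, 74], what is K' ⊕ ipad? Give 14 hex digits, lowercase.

4e363636363636

Key decimal bytes [1, 209, 72, 141, 121, 117, 216, 232, 55, 44, 74] = 01 d1 48 8d 79 75 d8 e8 37 2c 4a is 11 bytes > B = 7, so hash it first: H(key) = 78, then zero-pad to 7 bytes: K' = 78 00 00 00 00 00 00.
XOR each byte with 0x36: 78⊕36=4e, 00⊕36=36, 00⊕36=36, 00⊕36=36, 00⊕36=36, 00⊕36=36, 00⊕36=36.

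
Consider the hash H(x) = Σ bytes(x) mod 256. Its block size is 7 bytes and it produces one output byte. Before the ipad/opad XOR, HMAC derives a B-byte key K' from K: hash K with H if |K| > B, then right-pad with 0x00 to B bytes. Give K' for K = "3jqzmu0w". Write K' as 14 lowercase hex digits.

11000000000000

|K| = 8 > B = 7, so first hash the key.
H(K): sum = 51+106+113+122+109+117+48+119 = 785; mod 256 = 17 → 11.
Zero-pad H(K) = 11 to 7 bytes: K' = 11 00 00 00 00 00 00.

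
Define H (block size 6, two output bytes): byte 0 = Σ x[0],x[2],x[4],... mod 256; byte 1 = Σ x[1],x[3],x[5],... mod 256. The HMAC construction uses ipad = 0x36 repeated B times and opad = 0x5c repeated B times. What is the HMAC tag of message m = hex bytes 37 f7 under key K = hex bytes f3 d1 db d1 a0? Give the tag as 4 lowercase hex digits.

b171

Key hex bytes f3 d1 db d1 a0 is 5 bytes ≤ B = 6; zero-pad to 6 bytes: K' = f3 d1 db d1 a0 00.
K' ⊕ ipad = c5 e7 ed e7 96 36.  K' ⊕ opad = af 8d 87 8d fc 5c.
Inner input = (K'⊕ipad) ∥ m = c5 e7 ed e7 96 36 ∥ 37 f7.
Inner hash: even-index sum = 639 mod 256 = 127; odd-index sum = 763 mod 256 = 251 → 7f fb.
Outer input = (K'⊕opad) ∥ inner = af 8d 87 8d fc 5c ∥ 7f fb.
Outer hash (tag): even-index sum = 689 mod 256 = 177; odd-index sum = 625 mod 256 = 113 → b1 71.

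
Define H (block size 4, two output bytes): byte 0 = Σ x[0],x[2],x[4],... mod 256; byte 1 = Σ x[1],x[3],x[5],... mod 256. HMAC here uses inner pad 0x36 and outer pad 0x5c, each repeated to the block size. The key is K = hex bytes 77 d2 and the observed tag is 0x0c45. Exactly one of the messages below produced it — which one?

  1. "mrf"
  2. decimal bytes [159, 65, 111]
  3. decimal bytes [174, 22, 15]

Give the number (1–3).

Key hex bytes 77 d2 is 2 bytes ≤ B = 4; zero-pad to 4 bytes: K' = 77 d2 00 00.
K' ⊕ ipad = 41 e4 36 36; K' ⊕ opad = 2b 8e 5c 5c.
m1: inner = H(41 e4 36 36 6d 72 66) = 4a 8c; tag = H(2b 8e 5c 5c 4a 8c) = d176
m2: inner = H(41 e4 36 36 9f 41 6f) = 85 5b; tag = H(2b 8e 5c 5c 85 5b) = 0c45 ← matches
m3: inner = H(41 e4 36 36 ae 16 0f) = 34 30; tag = H(2b 8e 5c 5c 34 30) = bb1a

2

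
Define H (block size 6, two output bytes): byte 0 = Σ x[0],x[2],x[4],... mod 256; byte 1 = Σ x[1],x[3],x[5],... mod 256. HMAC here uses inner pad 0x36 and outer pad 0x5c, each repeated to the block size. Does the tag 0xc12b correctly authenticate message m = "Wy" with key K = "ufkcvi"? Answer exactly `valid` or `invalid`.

Key "ufkcvi" = 75 66 6b 63 76 69 is exactly B = 6 bytes: K' = 75 66 6b 63 76 69.
K' ⊕ ipad = 43 50 5d 55 40 5f; K' ⊕ opad = 29 3a 37 3f 2a 35.
Inner hash: even-index sum = 311 mod 256 = 55; odd-index sum = 381 mod 256 = 125 → 37 7d.
Outer hash (recomputed tag): even-index sum = 193 mod 256 = 193; odd-index sum = 299 mod 256 = 43 → c1 2b.
Recomputed tag = c12b; claimed = c12b → match.

valid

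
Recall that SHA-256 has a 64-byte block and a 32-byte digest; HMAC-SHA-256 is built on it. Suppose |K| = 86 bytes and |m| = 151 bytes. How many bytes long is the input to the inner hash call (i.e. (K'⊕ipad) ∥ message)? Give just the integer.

Key is 86 > 64 bytes, so it is hashed to 32 bytes then zero-padded to 64: |K'| = 64.
Inner input = (K'⊕ipad) ∥ m → 64 + 151 = 215 bytes.

215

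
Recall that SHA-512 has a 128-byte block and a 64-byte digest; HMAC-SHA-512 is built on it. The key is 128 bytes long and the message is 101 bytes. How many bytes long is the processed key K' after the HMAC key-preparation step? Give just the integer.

128

Key is 128 ≤ 128 bytes, zero-padded: |K'| = 128.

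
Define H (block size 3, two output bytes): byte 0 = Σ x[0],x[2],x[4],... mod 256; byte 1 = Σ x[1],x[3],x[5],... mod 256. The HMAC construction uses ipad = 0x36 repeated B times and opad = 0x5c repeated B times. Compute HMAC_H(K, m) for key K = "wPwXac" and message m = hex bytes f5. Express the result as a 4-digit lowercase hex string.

a106

Key "wPwXac" = 77 50 77 58 61 63 is 6 bytes > B = 3, so hash it first: H(key) = 4f 0b, then zero-pad to 3 bytes: K' = 4f 0b 00.
K' ⊕ ipad = 79 3d 36.  K' ⊕ opad = 13 57 5c.
Inner input = (K'⊕ipad) ∥ m = 79 3d 36 ∥ f5.
Inner hash: even-index sum = 175 mod 256 = 175; odd-index sum = 306 mod 256 = 50 → af 32.
Outer input = (K'⊕opad) ∥ inner = 13 57 5c ∥ af 32.
Outer hash (tag): even-index sum = 161 mod 256 = 161; odd-index sum = 262 mod 256 = 6 → a1 06.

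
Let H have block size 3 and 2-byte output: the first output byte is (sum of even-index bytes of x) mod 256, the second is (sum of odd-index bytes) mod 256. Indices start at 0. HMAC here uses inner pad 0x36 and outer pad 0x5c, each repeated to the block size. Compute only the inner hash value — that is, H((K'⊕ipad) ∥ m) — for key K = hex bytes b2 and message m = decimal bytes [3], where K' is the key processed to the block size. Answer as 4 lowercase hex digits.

Key hex bytes b2 is 1 byte ≤ B = 3; zero-pad to 3 bytes: K' = b2 00 00.
K' ⊕ ipad = 84 36 36.
Inner input = 84 36 36 ∥ 03.
Inner hash: even-index sum = 186 mod 256 = 186; odd-index sum = 57 mod 256 = 57 → ba 39.

ba39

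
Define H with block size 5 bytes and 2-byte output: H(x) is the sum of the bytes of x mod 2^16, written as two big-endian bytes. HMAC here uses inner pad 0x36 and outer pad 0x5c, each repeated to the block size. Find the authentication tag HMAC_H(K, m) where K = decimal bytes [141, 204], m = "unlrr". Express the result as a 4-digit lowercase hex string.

Key decimal bytes [141, 204] = 8d cc is 2 bytes ≤ B = 5; zero-pad to 5 bytes: K' = 8d cc 00 00 00.
K' ⊕ ipad = bb fa 36 36 36.  K' ⊕ opad = d1 90 5c 5c 5c.
Inner input = (K'⊕ipad) ∥ m = bb fa 36 36 36 ∥ 75 6e 6c 72 72.
Inner hash: sum = 187+250+54+54+54+117+110+108+114+114 = 1162 → 04 8a.
Outer input = (K'⊕opad) ∥ inner = d1 90 5c 5c 5c ∥ 04 8a.
Outer hash (tag): sum = 209+144+92+92+92+4+138 = 771 → 03 03.

0303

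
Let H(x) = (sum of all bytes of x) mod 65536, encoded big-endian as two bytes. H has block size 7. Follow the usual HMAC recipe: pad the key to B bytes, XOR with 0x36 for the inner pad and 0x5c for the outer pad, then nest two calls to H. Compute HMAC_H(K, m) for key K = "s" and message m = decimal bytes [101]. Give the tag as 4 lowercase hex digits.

Key "s" = 73 is 1 byte ≤ B = 7; zero-pad to 7 bytes: K' = 73 00 00 00 00 00 00.
K' ⊕ ipad = 45 36 36 36 36 36 36.  K' ⊕ opad = 2f 5c 5c 5c 5c 5c 5c.
Inner input = (K'⊕ipad) ∥ m = 45 36 36 36 36 36 36 ∥ 65.
Inner hash: sum = 69+54+54+54+54+54+54+101 = 494 → 01 ee.
Outer input = (K'⊕opad) ∥ inner = 2f 5c 5c 5c 5c 5c 5c ∥ 01 ee.
Outer hash (tag): sum = 47+92+92+92+92+92+92+1+238 = 838 → 03 46.

0346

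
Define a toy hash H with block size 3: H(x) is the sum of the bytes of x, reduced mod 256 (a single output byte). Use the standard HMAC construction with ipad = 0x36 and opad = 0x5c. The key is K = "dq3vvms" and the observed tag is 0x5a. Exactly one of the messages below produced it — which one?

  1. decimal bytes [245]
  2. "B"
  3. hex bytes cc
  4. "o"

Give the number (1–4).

3

Key "dq3vvms" = 64 71 33 76 76 6d 73 is 7 bytes > B = 3, so hash it first: H(key) = d4, then zero-pad to 3 bytes: K' = d4 00 00.
K' ⊕ ipad = e2 36 36; K' ⊕ opad = 88 5c 5c.
m1: inner = H(e2 36 36 f5) = 43; tag = H(88 5c 5c 43) = 83
m2: inner = H(e2 36 36 42) = 90; tag = H(88 5c 5c 90) = d0
m3: inner = H(e2 36 36 cc) = 1a; tag = H(88 5c 5c 1a) = 5a ← matches
m4: inner = H(e2 36 36 6f) = bd; tag = H(88 5c 5c bd) = fd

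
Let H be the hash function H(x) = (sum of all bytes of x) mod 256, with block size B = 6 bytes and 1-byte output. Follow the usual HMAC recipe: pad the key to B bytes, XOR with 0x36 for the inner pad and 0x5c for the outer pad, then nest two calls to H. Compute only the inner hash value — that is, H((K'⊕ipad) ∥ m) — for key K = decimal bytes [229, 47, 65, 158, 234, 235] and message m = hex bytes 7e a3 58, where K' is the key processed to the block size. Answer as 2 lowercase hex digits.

3d

Key decimal bytes [229, 47, 65, 158, 234, 235] = e5 2f 41 9e ea eb is exactly B = 6 bytes: K' = e5 2f 41 9e ea eb.
K' ⊕ ipad = d3 19 77 a8 dc dd.
Inner input = d3 19 77 a8 dc dd ∥ 7e a3 58.
Inner hash: sum = 211+25+119+168+220+221+126+163+88 = 1341; mod 256 = 61 → 3d.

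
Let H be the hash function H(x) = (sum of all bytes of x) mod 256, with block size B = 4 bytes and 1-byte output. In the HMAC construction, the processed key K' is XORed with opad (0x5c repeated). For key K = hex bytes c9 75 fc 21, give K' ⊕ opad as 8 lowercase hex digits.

Key hex bytes c9 75 fc 21 is exactly B = 4 bytes: K' = c9 75 fc 21.
XOR each byte with 0x5c: c9⊕5c=95, 75⊕5c=29, fc⊕5c=a0, 21⊕5c=7d.

9529a07d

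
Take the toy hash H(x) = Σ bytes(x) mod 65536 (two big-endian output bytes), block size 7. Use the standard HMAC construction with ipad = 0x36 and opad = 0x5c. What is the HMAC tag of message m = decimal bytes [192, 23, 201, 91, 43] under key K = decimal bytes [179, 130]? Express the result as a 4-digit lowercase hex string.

040a

Key decimal bytes [179, 130] = b3 82 is 2 bytes ≤ B = 7; zero-pad to 7 bytes: K' = b3 82 00 00 00 00 00.
K' ⊕ ipad = 85 b4 36 36 36 36 36.  K' ⊕ opad = ef de 5c 5c 5c 5c 5c.
Inner input = (K'⊕ipad) ∥ m = 85 b4 36 36 36 36 36 ∥ c0 17 c9 5b 2b.
Inner hash: sum = 133+180+54+54+54+54+54+192+23+201+91+43 = 1133 → 04 6d.
Outer input = (K'⊕opad) ∥ inner = ef de 5c 5c 5c 5c 5c ∥ 04 6d.
Outer hash (tag): sum = 239+222+92+92+92+92+92+4+109 = 1034 → 04 0a.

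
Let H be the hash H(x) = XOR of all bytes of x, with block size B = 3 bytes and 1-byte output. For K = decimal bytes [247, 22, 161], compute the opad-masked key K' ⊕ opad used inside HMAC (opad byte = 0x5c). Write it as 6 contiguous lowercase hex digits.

Key decimal bytes [247, 22, 161] = f7 16 a1 is exactly B = 3 bytes: K' = f7 16 a1.
XOR each byte with 0x5c: f7⊕5c=ab, 16⊕5c=4a, a1⊕5c=fd.

ab4afd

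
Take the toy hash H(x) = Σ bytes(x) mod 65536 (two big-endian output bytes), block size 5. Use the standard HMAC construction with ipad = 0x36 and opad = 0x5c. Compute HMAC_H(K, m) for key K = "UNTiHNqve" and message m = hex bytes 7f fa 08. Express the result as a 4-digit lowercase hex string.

025f

Key "UNTiHNqve" = 55 4e 54 69 48 4e 71 76 65 is 9 bytes > B = 5, so hash it first: H(key) = 03 42, then zero-pad to 5 bytes: K' = 03 42 00 00 00.
K' ⊕ ipad = 35 74 36 36 36.  K' ⊕ opad = 5f 1e 5c 5c 5c.
Inner input = (K'⊕ipad) ∥ m = 35 74 36 36 36 ∥ 7f fa 08.
Inner hash: sum = 53+116+54+54+54+127+250+8 = 716 → 02 cc.
Outer input = (K'⊕opad) ∥ inner = 5f 1e 5c 5c 5c ∥ 02 cc.
Outer hash (tag): sum = 95+30+92+92+92+2+204 = 607 → 02 5f.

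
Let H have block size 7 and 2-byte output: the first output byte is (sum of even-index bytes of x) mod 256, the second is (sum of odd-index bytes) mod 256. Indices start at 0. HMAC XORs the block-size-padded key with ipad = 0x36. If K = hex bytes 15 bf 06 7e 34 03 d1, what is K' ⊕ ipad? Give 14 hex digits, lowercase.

Key hex bytes 15 bf 06 7e 34 03 d1 is exactly B = 7 bytes: K' = 15 bf 06 7e 34 03 d1.
XOR each byte with 0x36: 15⊕36=23, bf⊕36=89, 06⊕36=30, 7e⊕36=48, 34⊕36=02, 03⊕36=35, d1⊕36=e7.

238930480235e7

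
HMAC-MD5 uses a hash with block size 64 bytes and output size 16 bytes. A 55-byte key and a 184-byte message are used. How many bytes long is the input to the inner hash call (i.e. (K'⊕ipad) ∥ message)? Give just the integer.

Key is 55 ≤ 64 bytes, zero-padded: |K'| = 64.
Inner input = (K'⊕ipad) ∥ m → 64 + 184 = 248 bytes.

248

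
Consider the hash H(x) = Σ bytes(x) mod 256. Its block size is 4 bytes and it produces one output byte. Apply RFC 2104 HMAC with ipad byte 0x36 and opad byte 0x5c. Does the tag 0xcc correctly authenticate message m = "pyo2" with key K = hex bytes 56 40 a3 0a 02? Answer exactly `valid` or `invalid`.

valid

Key hex bytes 56 40 a3 0a 02 is 5 bytes > B = 4, so hash it first: H(key) = 45, then zero-pad to 4 bytes: K' = 45 00 00 00.
K' ⊕ ipad = 73 36 36 36; K' ⊕ opad = 19 5c 5c 5c.
Inner hash: sum = 115+54+54+54+112+121+111+50 = 671; mod 256 = 159 → 9f.
Outer hash (recomputed tag): sum = 25+92+92+92+159 = 460; mod 256 = 204 → cc.
Recomputed tag = cc; claimed = cc → match.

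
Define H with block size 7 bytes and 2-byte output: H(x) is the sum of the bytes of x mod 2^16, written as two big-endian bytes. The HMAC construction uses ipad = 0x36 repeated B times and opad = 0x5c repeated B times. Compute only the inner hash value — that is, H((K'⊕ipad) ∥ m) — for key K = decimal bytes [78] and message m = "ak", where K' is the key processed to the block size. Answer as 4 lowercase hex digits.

0288

Key decimal bytes [78] = 4e is 1 byte ≤ B = 7; zero-pad to 7 bytes: K' = 4e 00 00 00 00 00 00.
K' ⊕ ipad = 78 36 36 36 36 36 36.
Inner input = 78 36 36 36 36 36 36 ∥ 61 6b.
Inner hash: sum = 120+54+54+54+54+54+54+97+107 = 648 → 02 88.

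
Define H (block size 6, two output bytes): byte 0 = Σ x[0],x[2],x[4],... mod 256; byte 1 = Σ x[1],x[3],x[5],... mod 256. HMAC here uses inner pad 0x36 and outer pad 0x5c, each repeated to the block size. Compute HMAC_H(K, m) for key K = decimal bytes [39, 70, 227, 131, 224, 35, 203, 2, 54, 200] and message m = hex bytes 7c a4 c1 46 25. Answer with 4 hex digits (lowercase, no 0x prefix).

1a78

Key decimal bytes [39, 70, 227, 131, 224, 35, 203, 2, 54, 200] = 27 46 e3 83 e0 23 cb 02 36 c8 is 10 bytes > B = 6, so hash it first: H(key) = eb b6, then zero-pad to 6 bytes: K' = eb b6 00 00 00 00.
K' ⊕ ipad = dd 80 36 36 36 36.  K' ⊕ opad = b7 ea 5c 5c 5c 5c.
Inner input = (K'⊕ipad) ∥ m = dd 80 36 36 36 36 ∥ 7c a4 c1 46 25.
Inner hash: even-index sum = 683 mod 256 = 171; odd-index sum = 470 mod 256 = 214 → ab d6.
Outer input = (K'⊕opad) ∥ inner = b7 ea 5c 5c 5c 5c ∥ ab d6.
Outer hash (tag): even-index sum = 538 mod 256 = 26; odd-index sum = 632 mod 256 = 120 → 1a 78.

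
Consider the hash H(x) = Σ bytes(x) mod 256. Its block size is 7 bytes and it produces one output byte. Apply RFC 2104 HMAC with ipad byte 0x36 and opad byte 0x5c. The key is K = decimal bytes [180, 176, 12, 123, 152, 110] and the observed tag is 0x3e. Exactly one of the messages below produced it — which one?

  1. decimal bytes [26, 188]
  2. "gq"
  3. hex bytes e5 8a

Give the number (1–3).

Key decimal bytes [180, 176, 12, 123, 152, 110] = b4 b0 0c 7b 98 6e is 6 bytes ≤ B = 7; zero-pad to 7 bytes: K' = b4 b0 0c 7b 98 6e 00.
K' ⊕ ipad = 82 86 3a 4d ae 58 36; K' ⊕ opad = e8 ec 50 27 c4 32 5c.
m1: inner = H(82 86 3a 4d ae 58 36 1a bc) = a1; tag = H(e8 ec 50 27 c4 32 5c a1) = 3e ← matches
m2: inner = H(82 86 3a 4d ae 58 36 67 71) = a3; tag = H(e8 ec 50 27 c4 32 5c a3) = 40
m3: inner = H(82 86 3a 4d ae 58 36 e5 8a) = 3a; tag = H(e8 ec 50 27 c4 32 5c 3a) = d7

1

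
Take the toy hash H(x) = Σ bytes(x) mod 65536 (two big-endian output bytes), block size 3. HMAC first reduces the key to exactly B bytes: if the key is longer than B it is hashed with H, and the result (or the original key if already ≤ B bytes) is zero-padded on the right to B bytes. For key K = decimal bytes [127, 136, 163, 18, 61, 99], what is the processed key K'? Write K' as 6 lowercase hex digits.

|K| = 6 > B = 3, so first hash the key.
H(K): sum = 127+136+163+18+61+99 = 604 → 02 5c.
Zero-pad H(K) = 02 5c to 3 bytes: K' = 02 5c 00.

025c00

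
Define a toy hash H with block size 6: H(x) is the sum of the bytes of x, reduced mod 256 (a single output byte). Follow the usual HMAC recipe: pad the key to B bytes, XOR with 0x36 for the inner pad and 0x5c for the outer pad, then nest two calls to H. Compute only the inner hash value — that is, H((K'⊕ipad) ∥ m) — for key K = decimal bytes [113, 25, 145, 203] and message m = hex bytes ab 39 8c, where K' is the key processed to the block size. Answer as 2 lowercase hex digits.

f6

Key decimal bytes [113, 25, 145, 203] = 71 19 91 cb is 4 bytes ≤ B = 6; zero-pad to 6 bytes: K' = 71 19 91 cb 00 00.
K' ⊕ ipad = 47 2f a7 fd 36 36.
Inner input = 47 2f a7 fd 36 36 ∥ ab 39 8c.
Inner hash: sum = 71+47+167+253+54+54+171+57+140 = 1014; mod 256 = 246 → f6.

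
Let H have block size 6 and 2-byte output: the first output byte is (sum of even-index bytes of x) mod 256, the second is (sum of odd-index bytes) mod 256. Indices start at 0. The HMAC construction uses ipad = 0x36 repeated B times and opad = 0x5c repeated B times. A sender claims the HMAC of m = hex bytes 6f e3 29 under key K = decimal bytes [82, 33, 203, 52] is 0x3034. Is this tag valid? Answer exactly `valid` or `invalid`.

invalid

Key decimal bytes [82, 33, 203, 52] = 52 21 cb 34 is 4 bytes ≤ B = 6; zero-pad to 6 bytes: K' = 52 21 cb 34 00 00.
K' ⊕ ipad = 64 17 fd 02 36 36; K' ⊕ opad = 0e 7d 97 68 5c 5c.
Inner hash: even-index sum = 559 mod 256 = 47; odd-index sum = 306 mod 256 = 50 → 2f 32.
Outer hash (recomputed tag): even-index sum = 304 mod 256 = 48; odd-index sum = 371 mod 256 = 115 → 30 73.
Recomputed tag = 3073; claimed = 3034 → mismatch.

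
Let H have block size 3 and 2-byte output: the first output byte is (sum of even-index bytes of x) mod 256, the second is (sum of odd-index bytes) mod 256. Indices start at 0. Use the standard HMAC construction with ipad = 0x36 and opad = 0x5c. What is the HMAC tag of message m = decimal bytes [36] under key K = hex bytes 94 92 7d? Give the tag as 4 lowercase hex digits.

b1bb

Key hex bytes 94 92 7d is exactly B = 3 bytes: K' = 94 92 7d.
K' ⊕ ipad = a2 a4 4b.  K' ⊕ opad = c8 ce 21.
Inner input = (K'⊕ipad) ∥ m = a2 a4 4b ∥ 24.
Inner hash: even-index sum = 237 mod 256 = 237; odd-index sum = 200 mod 256 = 200 → ed c8.
Outer input = (K'⊕opad) ∥ inner = c8 ce 21 ∥ ed c8.
Outer hash (tag): even-index sum = 433 mod 256 = 177; odd-index sum = 443 mod 256 = 187 → b1 bb.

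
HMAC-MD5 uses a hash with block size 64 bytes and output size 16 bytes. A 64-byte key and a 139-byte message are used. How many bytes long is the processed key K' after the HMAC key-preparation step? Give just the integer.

64

Key is 64 ≤ 64 bytes, zero-padded: |K'| = 64.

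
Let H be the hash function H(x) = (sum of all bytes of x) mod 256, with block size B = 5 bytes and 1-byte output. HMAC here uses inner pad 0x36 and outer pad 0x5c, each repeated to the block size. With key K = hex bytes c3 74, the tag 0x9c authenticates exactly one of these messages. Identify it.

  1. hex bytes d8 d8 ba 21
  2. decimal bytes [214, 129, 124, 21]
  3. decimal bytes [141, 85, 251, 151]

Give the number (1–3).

2

Key hex bytes c3 74 is 2 bytes ≤ B = 5; zero-pad to 5 bytes: K' = c3 74 00 00 00.
K' ⊕ ipad = f5 42 36 36 36; K' ⊕ opad = 9f 28 5c 5c 5c.
m1: inner = H(f5 42 36 36 36 d8 d8 ba 21) = 64; tag = H(9f 28 5c 5c 5c 64) = 3f
m2: inner = H(f5 42 36 36 36 d6 81 7c 15) = c1; tag = H(9f 28 5c 5c 5c c1) = 9c ← matches
m3: inner = H(f5 42 36 36 36 8d 55 fb 97) = 4d; tag = H(9f 28 5c 5c 5c 4d) = 28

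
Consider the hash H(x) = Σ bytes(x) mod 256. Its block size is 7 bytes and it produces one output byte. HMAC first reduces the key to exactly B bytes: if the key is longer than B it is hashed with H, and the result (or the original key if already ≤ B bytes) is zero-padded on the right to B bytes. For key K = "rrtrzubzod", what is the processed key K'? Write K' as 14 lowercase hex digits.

68000000000000

|K| = 10 > B = 7, so first hash the key.
H(K): sum = 114+114+116+114+122+117+98+122+111+100 = 1128; mod 256 = 104 → 68.
Zero-pad H(K) = 68 to 7 bytes: K' = 68 00 00 00 00 00 00.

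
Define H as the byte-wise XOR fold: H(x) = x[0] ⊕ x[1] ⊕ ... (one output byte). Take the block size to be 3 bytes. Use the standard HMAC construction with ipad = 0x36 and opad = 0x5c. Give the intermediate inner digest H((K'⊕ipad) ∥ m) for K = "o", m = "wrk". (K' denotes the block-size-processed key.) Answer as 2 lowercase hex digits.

Key "o" = 6f is 1 byte ≤ B = 3; zero-pad to 3 bytes: K' = 6f 00 00.
K' ⊕ ipad = 59 36 36.
Inner input = 59 36 36 ∥ 77 72 6b.
Inner hash: XOR 59⊕36⊕36⊕77⊕72⊕6b = 37.

37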